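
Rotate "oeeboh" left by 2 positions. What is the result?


Input: "oeeboh", rotate left by 2
First 2 characters: "oe"
Remaining characters: "eboh"
Concatenate remaining + first: "eboh" + "oe" = "ebohoe"

ebohoe


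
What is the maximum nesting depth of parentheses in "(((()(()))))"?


Input: "(((()(()))))"
Tracking depth:
  Position 0 '(': depth becomes 1
  Position 1 '(': depth becomes 2
  Position 2 '(': depth becomes 3
  Position 3 '(': depth becomes 4
  Position 4 ')': depth becomes 3
  Position 5 '(': depth becomes 4
  Position 6 '(': depth becomes 5
  Position 7 ')': depth becomes 4
  Position 8 ')': depth becomes 3
  Position 9 ')': depth becomes 2
  Position 10 ')': depth becomes 1
  Position 11 ')': depth becomes 0
Maximum depth reached: 5

5


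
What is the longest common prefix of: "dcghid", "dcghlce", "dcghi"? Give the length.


Words: dcghid, dcghlce, dcghi
  Position 0: all 'd' => match
  Position 1: all 'c' => match
  Position 2: all 'g' => match
  Position 3: all 'h' => match
  Position 4: ('i', 'l', 'i') => mismatch, stop
LCP = "dcgh" (length 4)

4


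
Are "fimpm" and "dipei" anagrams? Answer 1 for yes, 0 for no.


Strings: "fimpm", "dipei"
Sorted first:  fimmp
Sorted second: deiip
Differ at position 0: 'f' vs 'd' => not anagrams

0


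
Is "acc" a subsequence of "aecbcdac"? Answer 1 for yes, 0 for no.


Check if "acc" is a subsequence of "aecbcdac"
Greedy scan:
  Position 0 ('a'): matches sub[0] = 'a'
  Position 1 ('e'): no match needed
  Position 2 ('c'): matches sub[1] = 'c'
  Position 3 ('b'): no match needed
  Position 4 ('c'): matches sub[2] = 'c'
  Position 5 ('d'): no match needed
  Position 6 ('a'): no match needed
  Position 7 ('c'): no match needed
All 3 characters matched => is a subsequence

1


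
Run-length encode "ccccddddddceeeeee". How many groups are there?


Input: ccccddddddceeeeee
Scanning for consecutive runs:
  Group 1: 'c' x 4 (positions 0-3)
  Group 2: 'd' x 6 (positions 4-9)
  Group 3: 'c' x 1 (positions 10-10)
  Group 4: 'e' x 6 (positions 11-16)
Total groups: 4

4


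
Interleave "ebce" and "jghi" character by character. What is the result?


Interleaving "ebce" and "jghi":
  Position 0: 'e' from first, 'j' from second => "ej"
  Position 1: 'b' from first, 'g' from second => "bg"
  Position 2: 'c' from first, 'h' from second => "ch"
  Position 3: 'e' from first, 'i' from second => "ei"
Result: ejbgchei

ejbgchei


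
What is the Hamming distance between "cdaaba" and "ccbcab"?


Comparing "cdaaba" and "ccbcab" position by position:
  Position 0: 'c' vs 'c' => same
  Position 1: 'd' vs 'c' => differ
  Position 2: 'a' vs 'b' => differ
  Position 3: 'a' vs 'c' => differ
  Position 4: 'b' vs 'a' => differ
  Position 5: 'a' vs 'b' => differ
Total differences (Hamming distance): 5

5


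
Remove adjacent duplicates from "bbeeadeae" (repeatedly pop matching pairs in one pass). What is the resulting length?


Input: bbeeadeae
Stack-based adjacent duplicate removal:
  Read 'b': push. Stack: b
  Read 'b': matches stack top 'b' => pop. Stack: (empty)
  Read 'e': push. Stack: e
  Read 'e': matches stack top 'e' => pop. Stack: (empty)
  Read 'a': push. Stack: a
  Read 'd': push. Stack: ad
  Read 'e': push. Stack: ade
  Read 'a': push. Stack: adea
  Read 'e': push. Stack: adeae
Final stack: "adeae" (length 5)

5


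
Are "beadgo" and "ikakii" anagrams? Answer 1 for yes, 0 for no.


Strings: "beadgo", "ikakii"
Sorted first:  abdego
Sorted second: aiiikk
Differ at position 1: 'b' vs 'i' => not anagrams

0


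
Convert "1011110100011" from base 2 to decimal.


Input: "1011110100011" in base 2
Positional expansion:
  Digit '1' (value 1) x 2^12 = 4096
  Digit '0' (value 0) x 2^11 = 0
  Digit '1' (value 1) x 2^10 = 1024
  Digit '1' (value 1) x 2^9 = 512
  Digit '1' (value 1) x 2^8 = 256
  Digit '1' (value 1) x 2^7 = 128
  Digit '0' (value 0) x 2^6 = 0
  Digit '1' (value 1) x 2^5 = 32
  Digit '0' (value 0) x 2^4 = 0
  Digit '0' (value 0) x 2^3 = 0
  Digit '0' (value 0) x 2^2 = 0
  Digit '1' (value 1) x 2^1 = 2
  Digit '1' (value 1) x 2^0 = 1
Sum = 6051

6051


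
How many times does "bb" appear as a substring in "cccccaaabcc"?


Searching for "bb" in "cccccaaabcc"
Scanning each position:
  Position 0: "cc" => no
  Position 1: "cc" => no
  Position 2: "cc" => no
  Position 3: "cc" => no
  Position 4: "ca" => no
  Position 5: "aa" => no
  Position 6: "aa" => no
  Position 7: "ab" => no
  Position 8: "bc" => no
  Position 9: "cc" => no
Total occurrences: 0

0


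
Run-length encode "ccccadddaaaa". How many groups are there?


Input: ccccadddaaaa
Scanning for consecutive runs:
  Group 1: 'c' x 4 (positions 0-3)
  Group 2: 'a' x 1 (positions 4-4)
  Group 3: 'd' x 3 (positions 5-7)
  Group 4: 'a' x 4 (positions 8-11)
Total groups: 4

4


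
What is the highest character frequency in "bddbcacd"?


Input: bddbcacd
Character counts:
  'a': 1
  'b': 2
  'c': 2
  'd': 3
Maximum frequency: 3

3


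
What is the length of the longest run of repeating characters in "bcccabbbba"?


Input: "bcccabbbba"
Scanning for longest run:
  Position 1 ('c'): new char, reset run to 1
  Position 2 ('c'): continues run of 'c', length=2
  Position 3 ('c'): continues run of 'c', length=3
  Position 4 ('a'): new char, reset run to 1
  Position 5 ('b'): new char, reset run to 1
  Position 6 ('b'): continues run of 'b', length=2
  Position 7 ('b'): continues run of 'b', length=3
  Position 8 ('b'): continues run of 'b', length=4
  Position 9 ('a'): new char, reset run to 1
Longest run: 'b' with length 4

4


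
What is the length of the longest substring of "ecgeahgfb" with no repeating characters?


Input: "ecgeahgfb"
Sliding window (track last position of each char):
  Position 0 ('e'): window [0,0] length 1 -- new best
  Position 1 ('c'): window [0,1] length 2 -- new best
  Position 2 ('g'): window [0,2] length 3 -- new best
  Position 3 ('e'): repeat (last at 0), move window start to 1
  Position 3 ('e'): window [1,3] length 3
  Position 4 ('a'): window [1,4] length 4 -- new best
  Position 5 ('h'): window [1,5] length 5 -- new best
  Position 6 ('g'): repeat (last at 2), move window start to 3
  Position 6 ('g'): window [3,6] length 4
  Position 7 ('f'): window [3,7] length 5
  Position 8 ('b'): window [3,8] length 6 -- new best
Longest substring with no repeats: "eahgfb" with length 6

6


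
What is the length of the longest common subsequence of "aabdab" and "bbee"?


LCS of "aabdab" and "bbee"
DP table:
           b    b    e    e
      0    0    0    0    0
  a   0    0    0    0    0
  a   0    0    0    0    0
  b   0    1    1    1    1
  d   0    1    1    1    1
  a   0    1    1    1    1
  b   0    1    2    2    2
LCS length = dp[6][4] = 2

2


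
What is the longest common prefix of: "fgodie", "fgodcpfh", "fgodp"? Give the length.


Words: fgodie, fgodcpfh, fgodp
  Position 0: all 'f' => match
  Position 1: all 'g' => match
  Position 2: all 'o' => match
  Position 3: all 'd' => match
  Position 4: ('i', 'c', 'p') => mismatch, stop
LCP = "fgod" (length 4)

4


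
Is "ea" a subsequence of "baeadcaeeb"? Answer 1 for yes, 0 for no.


Check if "ea" is a subsequence of "baeadcaeeb"
Greedy scan:
  Position 0 ('b'): no match needed
  Position 1 ('a'): no match needed
  Position 2 ('e'): matches sub[0] = 'e'
  Position 3 ('a'): matches sub[1] = 'a'
  Position 4 ('d'): no match needed
  Position 5 ('c'): no match needed
  Position 6 ('a'): no match needed
  Position 7 ('e'): no match needed
  Position 8 ('e'): no match needed
  Position 9 ('b'): no match needed
All 2 characters matched => is a subsequence

1


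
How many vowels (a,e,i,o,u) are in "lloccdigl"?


Input: lloccdigl
Checking each character:
  'l' at position 0: consonant
  'l' at position 1: consonant
  'o' at position 2: vowel (running total: 1)
  'c' at position 3: consonant
  'c' at position 4: consonant
  'd' at position 5: consonant
  'i' at position 6: vowel (running total: 2)
  'g' at position 7: consonant
  'l' at position 8: consonant
Total vowels: 2

2


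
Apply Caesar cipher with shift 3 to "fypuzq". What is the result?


Caesar cipher: shift "fypuzq" by 3
  'f' (pos 5) + 3 = pos 8 = 'i'
  'y' (pos 24) + 3 = pos 1 = 'b'
  'p' (pos 15) + 3 = pos 18 = 's'
  'u' (pos 20) + 3 = pos 23 = 'x'
  'z' (pos 25) + 3 = pos 2 = 'c'
  'q' (pos 16) + 3 = pos 19 = 't'
Result: ibsxct

ibsxct


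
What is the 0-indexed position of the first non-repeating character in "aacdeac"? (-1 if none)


Input: aacdeac
Character frequencies:
  'a': 3
  'c': 2
  'd': 1
  'e': 1
Scanning left to right for freq == 1:
  Position 0 ('a'): freq=3, skip
  Position 1 ('a'): freq=3, skip
  Position 2 ('c'): freq=2, skip
  Position 3 ('d'): unique! => answer = 3

3


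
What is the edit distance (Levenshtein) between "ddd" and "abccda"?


Computing edit distance: "ddd" -> "abccda"
DP table:
           a    b    c    c    d    a
      0    1    2    3    4    5    6
  d   1    1    2    3    4    4    5
  d   2    2    2    3    4    4    5
  d   3    3    3    3    4    4    5
Edit distance = dp[3][6] = 5

5


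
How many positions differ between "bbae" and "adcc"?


Comparing "bbae" and "adcc" position by position:
  Position 0: 'b' vs 'a' => DIFFER
  Position 1: 'b' vs 'd' => DIFFER
  Position 2: 'a' vs 'c' => DIFFER
  Position 3: 'e' vs 'c' => DIFFER
Positions that differ: 4

4


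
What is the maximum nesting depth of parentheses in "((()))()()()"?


Input: "((()))()()()"
Tracking depth:
  Position 0 '(': depth becomes 1
  Position 1 '(': depth becomes 2
  Position 2 '(': depth becomes 3
  Position 3 ')': depth becomes 2
  Position 4 ')': depth becomes 1
  Position 5 ')': depth becomes 0
  Position 6 '(': depth becomes 1
  Position 7 ')': depth becomes 0
  Position 8 '(': depth becomes 1
  Position 9 ')': depth becomes 0
  Position 10 '(': depth becomes 1
  Position 11 ')': depth becomes 0
Maximum depth reached: 3

3


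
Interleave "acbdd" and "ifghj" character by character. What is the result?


Interleaving "acbdd" and "ifghj":
  Position 0: 'a' from first, 'i' from second => "ai"
  Position 1: 'c' from first, 'f' from second => "cf"
  Position 2: 'b' from first, 'g' from second => "bg"
  Position 3: 'd' from first, 'h' from second => "dh"
  Position 4: 'd' from first, 'j' from second => "dj"
Result: aicfbgdhdj

aicfbgdhdj


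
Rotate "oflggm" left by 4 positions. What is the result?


Input: "oflggm", rotate left by 4
First 4 characters: "oflg"
Remaining characters: "gm"
Concatenate remaining + first: "gm" + "oflg" = "gmoflg"

gmoflg


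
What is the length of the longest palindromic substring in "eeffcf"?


Input: "eeffcf"
Checking substrings for palindromes:
  [3:6] "fcf" (len 3) => palindrome
  [0:2] "ee" (len 2) => palindrome
  [2:4] "ff" (len 2) => palindrome
Longest palindromic substring: "fcf" with length 3

3


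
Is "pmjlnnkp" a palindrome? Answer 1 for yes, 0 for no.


Input: pmjlnnkp
Reversed: pknnljmp
  Compare pos 0 ('p') with pos 7 ('p'): match
  Compare pos 1 ('m') with pos 6 ('k'): MISMATCH
  Compare pos 2 ('j') with pos 5 ('n'): MISMATCH
  Compare pos 3 ('l') with pos 4 ('n'): MISMATCH
Result: not a palindrome

0


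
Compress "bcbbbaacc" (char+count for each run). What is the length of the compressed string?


Input: bcbbbaacc
Runs:
  'b' x 1 => "b1"
  'c' x 1 => "c1"
  'b' x 3 => "b3"
  'a' x 2 => "a2"
  'c' x 2 => "c2"
Compressed: "b1c1b3a2c2"
Compressed length: 10

10


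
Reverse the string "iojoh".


Input: iojoh
Reading characters right to left:
  Position 4: 'h'
  Position 3: 'o'
  Position 2: 'j'
  Position 1: 'o'
  Position 0: 'i'
Reversed: hojoi

hojoi


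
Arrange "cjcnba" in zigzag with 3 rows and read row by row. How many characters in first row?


Zigzag "cjcnba" into 3 rows:
Placing characters:
  'c' => row 0
  'j' => row 1
  'c' => row 2
  'n' => row 1
  'b' => row 0
  'a' => row 1
Rows:
  Row 0: "cb"
  Row 1: "jna"
  Row 2: "c"
First row length: 2

2


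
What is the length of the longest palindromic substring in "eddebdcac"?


Input: "eddebdcac"
Checking substrings for palindromes:
  [0:4] "edde" (len 4) => palindrome
  [6:9] "cac" (len 3) => palindrome
  [1:3] "dd" (len 2) => palindrome
Longest palindromic substring: "edde" with length 4

4


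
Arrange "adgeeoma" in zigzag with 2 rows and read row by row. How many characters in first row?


Zigzag "adgeeoma" into 2 rows:
Placing characters:
  'a' => row 0
  'd' => row 1
  'g' => row 0
  'e' => row 1
  'e' => row 0
  'o' => row 1
  'm' => row 0
  'a' => row 1
Rows:
  Row 0: "agem"
  Row 1: "deoa"
First row length: 4

4


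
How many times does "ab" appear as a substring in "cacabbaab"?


Searching for "ab" in "cacabbaab"
Scanning each position:
  Position 0: "ca" => no
  Position 1: "ac" => no
  Position 2: "ca" => no
  Position 3: "ab" => MATCH
  Position 4: "bb" => no
  Position 5: "ba" => no
  Position 6: "aa" => no
  Position 7: "ab" => MATCH
Total occurrences: 2

2


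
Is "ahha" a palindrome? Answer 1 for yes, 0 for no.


Input: ahha
Reversed: ahha
  Compare pos 0 ('a') with pos 3 ('a'): match
  Compare pos 1 ('h') with pos 2 ('h'): match
Result: palindrome

1


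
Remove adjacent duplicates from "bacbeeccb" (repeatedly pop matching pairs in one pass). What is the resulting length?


Input: bacbeeccb
Stack-based adjacent duplicate removal:
  Read 'b': push. Stack: b
  Read 'a': push. Stack: ba
  Read 'c': push. Stack: bac
  Read 'b': push. Stack: bacb
  Read 'e': push. Stack: bacbe
  Read 'e': matches stack top 'e' => pop. Stack: bacb
  Read 'c': push. Stack: bacbc
  Read 'c': matches stack top 'c' => pop. Stack: bacb
  Read 'b': matches stack top 'b' => pop. Stack: bac
Final stack: "bac" (length 3)

3


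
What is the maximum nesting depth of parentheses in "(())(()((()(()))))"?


Input: "(())(()((()(()))))"
Tracking depth:
  Position 0 '(': depth becomes 1
  Position 1 '(': depth becomes 2
  Position 2 ')': depth becomes 1
  Position 3 ')': depth becomes 0
  Position 4 '(': depth becomes 1
  Position 5 '(': depth becomes 2
  Position 6 ')': depth becomes 1
  Position 7 '(': depth becomes 2
  Position 8 '(': depth becomes 3
  Position 9 '(': depth becomes 4
  Position 10 ')': depth becomes 3
  Position 11 '(': depth becomes 4
  Position 12 '(': depth becomes 5
  Position 13 ')': depth becomes 4
  Position 14 ')': depth becomes 3
  Position 15 ')': depth becomes 2
  Position 16 ')': depth becomes 1
  Position 17 ')': depth becomes 0
Maximum depth reached: 5

5


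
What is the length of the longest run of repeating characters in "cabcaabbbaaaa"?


Input: "cabcaabbbaaaa"
Scanning for longest run:
  Position 1 ('a'): new char, reset run to 1
  Position 2 ('b'): new char, reset run to 1
  Position 3 ('c'): new char, reset run to 1
  Position 4 ('a'): new char, reset run to 1
  Position 5 ('a'): continues run of 'a', length=2
  Position 6 ('b'): new char, reset run to 1
  Position 7 ('b'): continues run of 'b', length=2
  Position 8 ('b'): continues run of 'b', length=3
  Position 9 ('a'): new char, reset run to 1
  Position 10 ('a'): continues run of 'a', length=2
  Position 11 ('a'): continues run of 'a', length=3
  Position 12 ('a'): continues run of 'a', length=4
Longest run: 'a' with length 4

4


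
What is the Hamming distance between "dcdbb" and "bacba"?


Comparing "dcdbb" and "bacba" position by position:
  Position 0: 'd' vs 'b' => differ
  Position 1: 'c' vs 'a' => differ
  Position 2: 'd' vs 'c' => differ
  Position 3: 'b' vs 'b' => same
  Position 4: 'b' vs 'a' => differ
Total differences (Hamming distance): 4

4


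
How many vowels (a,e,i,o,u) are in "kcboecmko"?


Input: kcboecmko
Checking each character:
  'k' at position 0: consonant
  'c' at position 1: consonant
  'b' at position 2: consonant
  'o' at position 3: vowel (running total: 1)
  'e' at position 4: vowel (running total: 2)
  'c' at position 5: consonant
  'm' at position 6: consonant
  'k' at position 7: consonant
  'o' at position 8: vowel (running total: 3)
Total vowels: 3

3


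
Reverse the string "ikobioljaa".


Input: ikobioljaa
Reading characters right to left:
  Position 9: 'a'
  Position 8: 'a'
  Position 7: 'j'
  Position 6: 'l'
  Position 5: 'o'
  Position 4: 'i'
  Position 3: 'b'
  Position 2: 'o'
  Position 1: 'k'
  Position 0: 'i'
Reversed: aajloiboki

aajloiboki


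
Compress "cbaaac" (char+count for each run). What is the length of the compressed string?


Input: cbaaac
Runs:
  'c' x 1 => "c1"
  'b' x 1 => "b1"
  'a' x 3 => "a3"
  'c' x 1 => "c1"
Compressed: "c1b1a3c1"
Compressed length: 8

8


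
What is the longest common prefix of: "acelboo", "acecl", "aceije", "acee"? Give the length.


Words: acelboo, acecl, aceije, acee
  Position 0: all 'a' => match
  Position 1: all 'c' => match
  Position 2: all 'e' => match
  Position 3: ('l', 'c', 'i', 'e') => mismatch, stop
LCP = "ace" (length 3)

3


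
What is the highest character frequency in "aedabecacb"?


Input: aedabecacb
Character counts:
  'a': 3
  'b': 2
  'c': 2
  'd': 1
  'e': 2
Maximum frequency: 3

3


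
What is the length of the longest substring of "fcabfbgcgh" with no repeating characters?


Input: "fcabfbgcgh"
Sliding window (track last position of each char):
  Position 0 ('f'): window [0,0] length 1 -- new best
  Position 1 ('c'): window [0,1] length 2 -- new best
  Position 2 ('a'): window [0,2] length 3 -- new best
  Position 3 ('b'): window [0,3] length 4 -- new best
  Position 4 ('f'): repeat (last at 0), move window start to 1
  Position 4 ('f'): window [1,4] length 4
  Position 5 ('b'): repeat (last at 3), move window start to 4
  Position 5 ('b'): window [4,5] length 2
  Position 6 ('g'): window [4,6] length 3
  Position 7 ('c'): window [4,7] length 4
  Position 8 ('g'): repeat (last at 6), move window start to 7
  Position 8 ('g'): window [7,8] length 2
  Position 9 ('h'): window [7,9] length 3
Longest substring with no repeats: "fcab" with length 4

4


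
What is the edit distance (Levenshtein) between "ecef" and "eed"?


Computing edit distance: "ecef" -> "eed"
DP table:
           e    e    d
      0    1    2    3
  e   1    0    1    2
  c   2    1    1    2
  e   3    2    1    2
  f   4    3    2    2
Edit distance = dp[4][3] = 2

2


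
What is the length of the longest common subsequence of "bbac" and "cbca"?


LCS of "bbac" and "cbca"
DP table:
           c    b    c    a
      0    0    0    0    0
  b   0    0    1    1    1
  b   0    0    1    1    1
  a   0    0    1    1    2
  c   0    1    1    2    2
LCS length = dp[4][4] = 2

2


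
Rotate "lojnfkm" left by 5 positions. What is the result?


Input: "lojnfkm", rotate left by 5
First 5 characters: "lojnf"
Remaining characters: "km"
Concatenate remaining + first: "km" + "lojnf" = "kmlojnf"

kmlojnf


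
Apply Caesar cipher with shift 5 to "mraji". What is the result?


Caesar cipher: shift "mraji" by 5
  'm' (pos 12) + 5 = pos 17 = 'r'
  'r' (pos 17) + 5 = pos 22 = 'w'
  'a' (pos 0) + 5 = pos 5 = 'f'
  'j' (pos 9) + 5 = pos 14 = 'o'
  'i' (pos 8) + 5 = pos 13 = 'n'
Result: rwfon

rwfon


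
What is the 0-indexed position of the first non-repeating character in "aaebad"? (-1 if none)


Input: aaebad
Character frequencies:
  'a': 3
  'b': 1
  'd': 1
  'e': 1
Scanning left to right for freq == 1:
  Position 0 ('a'): freq=3, skip
  Position 1 ('a'): freq=3, skip
  Position 2 ('e'): unique! => answer = 2

2


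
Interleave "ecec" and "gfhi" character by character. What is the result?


Interleaving "ecec" and "gfhi":
  Position 0: 'e' from first, 'g' from second => "eg"
  Position 1: 'c' from first, 'f' from second => "cf"
  Position 2: 'e' from first, 'h' from second => "eh"
  Position 3: 'c' from first, 'i' from second => "ci"
Result: egcfehci

egcfehci


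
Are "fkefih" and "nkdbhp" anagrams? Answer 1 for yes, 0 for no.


Strings: "fkefih", "nkdbhp"
Sorted first:  effhik
Sorted second: bdhknp
Differ at position 0: 'e' vs 'b' => not anagrams

0


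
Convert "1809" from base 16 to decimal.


Input: "1809" in base 16
Positional expansion:
  Digit '1' (value 1) x 16^3 = 4096
  Digit '8' (value 8) x 16^2 = 2048
  Digit '0' (value 0) x 16^1 = 0
  Digit '9' (value 9) x 16^0 = 9
Sum = 6153

6153


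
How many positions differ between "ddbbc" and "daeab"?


Comparing "ddbbc" and "daeab" position by position:
  Position 0: 'd' vs 'd' => same
  Position 1: 'd' vs 'a' => DIFFER
  Position 2: 'b' vs 'e' => DIFFER
  Position 3: 'b' vs 'a' => DIFFER
  Position 4: 'c' vs 'b' => DIFFER
Positions that differ: 4

4


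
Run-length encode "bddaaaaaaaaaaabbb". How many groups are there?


Input: bddaaaaaaaaaaabbb
Scanning for consecutive runs:
  Group 1: 'b' x 1 (positions 0-0)
  Group 2: 'd' x 2 (positions 1-2)
  Group 3: 'a' x 11 (positions 3-13)
  Group 4: 'b' x 3 (positions 14-16)
Total groups: 4

4


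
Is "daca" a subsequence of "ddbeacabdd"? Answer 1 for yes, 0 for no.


Check if "daca" is a subsequence of "ddbeacabdd"
Greedy scan:
  Position 0 ('d'): matches sub[0] = 'd'
  Position 1 ('d'): no match needed
  Position 2 ('b'): no match needed
  Position 3 ('e'): no match needed
  Position 4 ('a'): matches sub[1] = 'a'
  Position 5 ('c'): matches sub[2] = 'c'
  Position 6 ('a'): matches sub[3] = 'a'
  Position 7 ('b'): no match needed
  Position 8 ('d'): no match needed
  Position 9 ('d'): no match needed
All 4 characters matched => is a subsequence

1


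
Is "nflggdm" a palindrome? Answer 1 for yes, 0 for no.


Input: nflggdm
Reversed: mdgglfn
  Compare pos 0 ('n') with pos 6 ('m'): MISMATCH
  Compare pos 1 ('f') with pos 5 ('d'): MISMATCH
  Compare pos 2 ('l') with pos 4 ('g'): MISMATCH
Result: not a palindrome

0


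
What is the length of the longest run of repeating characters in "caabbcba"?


Input: "caabbcba"
Scanning for longest run:
  Position 1 ('a'): new char, reset run to 1
  Position 2 ('a'): continues run of 'a', length=2
  Position 3 ('b'): new char, reset run to 1
  Position 4 ('b'): continues run of 'b', length=2
  Position 5 ('c'): new char, reset run to 1
  Position 6 ('b'): new char, reset run to 1
  Position 7 ('a'): new char, reset run to 1
Longest run: 'a' with length 2

2


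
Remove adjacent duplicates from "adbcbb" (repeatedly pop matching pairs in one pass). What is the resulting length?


Input: adbcbb
Stack-based adjacent duplicate removal:
  Read 'a': push. Stack: a
  Read 'd': push. Stack: ad
  Read 'b': push. Stack: adb
  Read 'c': push. Stack: adbc
  Read 'b': push. Stack: adbcb
  Read 'b': matches stack top 'b' => pop. Stack: adbc
Final stack: "adbc" (length 4)

4


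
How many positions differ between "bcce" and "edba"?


Comparing "bcce" and "edba" position by position:
  Position 0: 'b' vs 'e' => DIFFER
  Position 1: 'c' vs 'd' => DIFFER
  Position 2: 'c' vs 'b' => DIFFER
  Position 3: 'e' vs 'a' => DIFFER
Positions that differ: 4

4


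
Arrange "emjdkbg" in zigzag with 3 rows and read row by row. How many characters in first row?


Zigzag "emjdkbg" into 3 rows:
Placing characters:
  'e' => row 0
  'm' => row 1
  'j' => row 2
  'd' => row 1
  'k' => row 0
  'b' => row 1
  'g' => row 2
Rows:
  Row 0: "ek"
  Row 1: "mdb"
  Row 2: "jg"
First row length: 2

2


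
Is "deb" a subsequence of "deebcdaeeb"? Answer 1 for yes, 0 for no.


Check if "deb" is a subsequence of "deebcdaeeb"
Greedy scan:
  Position 0 ('d'): matches sub[0] = 'd'
  Position 1 ('e'): matches sub[1] = 'e'
  Position 2 ('e'): no match needed
  Position 3 ('b'): matches sub[2] = 'b'
  Position 4 ('c'): no match needed
  Position 5 ('d'): no match needed
  Position 6 ('a'): no match needed
  Position 7 ('e'): no match needed
  Position 8 ('e'): no match needed
  Position 9 ('b'): no match needed
All 3 characters matched => is a subsequence

1


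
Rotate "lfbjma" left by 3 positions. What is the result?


Input: "lfbjma", rotate left by 3
First 3 characters: "lfb"
Remaining characters: "jma"
Concatenate remaining + first: "jma" + "lfb" = "jmalfb"

jmalfb


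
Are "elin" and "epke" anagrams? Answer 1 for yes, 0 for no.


Strings: "elin", "epke"
Sorted first:  eiln
Sorted second: eekp
Differ at position 1: 'i' vs 'e' => not anagrams

0


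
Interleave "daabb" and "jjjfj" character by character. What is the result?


Interleaving "daabb" and "jjjfj":
  Position 0: 'd' from first, 'j' from second => "dj"
  Position 1: 'a' from first, 'j' from second => "aj"
  Position 2: 'a' from first, 'j' from second => "aj"
  Position 3: 'b' from first, 'f' from second => "bf"
  Position 4: 'b' from first, 'j' from second => "bj"
Result: djajajbfbj

djajajbfbj


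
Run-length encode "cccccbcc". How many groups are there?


Input: cccccbcc
Scanning for consecutive runs:
  Group 1: 'c' x 5 (positions 0-4)
  Group 2: 'b' x 1 (positions 5-5)
  Group 3: 'c' x 2 (positions 6-7)
Total groups: 3

3


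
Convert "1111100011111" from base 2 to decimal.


Input: "1111100011111" in base 2
Positional expansion:
  Digit '1' (value 1) x 2^12 = 4096
  Digit '1' (value 1) x 2^11 = 2048
  Digit '1' (value 1) x 2^10 = 1024
  Digit '1' (value 1) x 2^9 = 512
  Digit '1' (value 1) x 2^8 = 256
  Digit '0' (value 0) x 2^7 = 0
  Digit '0' (value 0) x 2^6 = 0
  Digit '0' (value 0) x 2^5 = 0
  Digit '1' (value 1) x 2^4 = 16
  Digit '1' (value 1) x 2^3 = 8
  Digit '1' (value 1) x 2^2 = 4
  Digit '1' (value 1) x 2^1 = 2
  Digit '1' (value 1) x 2^0 = 1
Sum = 7967

7967


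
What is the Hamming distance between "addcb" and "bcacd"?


Comparing "addcb" and "bcacd" position by position:
  Position 0: 'a' vs 'b' => differ
  Position 1: 'd' vs 'c' => differ
  Position 2: 'd' vs 'a' => differ
  Position 3: 'c' vs 'c' => same
  Position 4: 'b' vs 'd' => differ
Total differences (Hamming distance): 4

4


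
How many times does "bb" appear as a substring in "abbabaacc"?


Searching for "bb" in "abbabaacc"
Scanning each position:
  Position 0: "ab" => no
  Position 1: "bb" => MATCH
  Position 2: "ba" => no
  Position 3: "ab" => no
  Position 4: "ba" => no
  Position 5: "aa" => no
  Position 6: "ac" => no
  Position 7: "cc" => no
Total occurrences: 1

1


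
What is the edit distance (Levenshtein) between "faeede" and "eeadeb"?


Computing edit distance: "faeede" -> "eeadeb"
DP table:
           e    e    a    d    e    b
      0    1    2    3    4    5    6
  f   1    1    2    3    4    5    6
  a   2    2    2    2    3    4    5
  e   3    2    2    3    3    3    4
  e   4    3    2    3    4    3    4
  d   5    4    3    3    3    4    4
  e   6    5    4    4    4    3    4
Edit distance = dp[6][6] = 4

4


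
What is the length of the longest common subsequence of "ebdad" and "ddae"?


LCS of "ebdad" and "ddae"
DP table:
           d    d    a    e
      0    0    0    0    0
  e   0    0    0    0    1
  b   0    0    0    0    1
  d   0    1    1    1    1
  a   0    1    1    2    2
  d   0    1    2    2    2
LCS length = dp[5][4] = 2

2


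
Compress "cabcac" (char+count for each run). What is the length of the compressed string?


Input: cabcac
Runs:
  'c' x 1 => "c1"
  'a' x 1 => "a1"
  'b' x 1 => "b1"
  'c' x 1 => "c1"
  'a' x 1 => "a1"
  'c' x 1 => "c1"
Compressed: "c1a1b1c1a1c1"
Compressed length: 12

12


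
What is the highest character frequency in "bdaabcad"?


Input: bdaabcad
Character counts:
  'a': 3
  'b': 2
  'c': 1
  'd': 2
Maximum frequency: 3

3


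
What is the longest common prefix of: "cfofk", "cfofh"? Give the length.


Words: cfofk, cfofh
  Position 0: all 'c' => match
  Position 1: all 'f' => match
  Position 2: all 'o' => match
  Position 3: all 'f' => match
  Position 4: ('k', 'h') => mismatch, stop
LCP = "cfof" (length 4)

4


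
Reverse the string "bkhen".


Input: bkhen
Reading characters right to left:
  Position 4: 'n'
  Position 3: 'e'
  Position 2: 'h'
  Position 1: 'k'
  Position 0: 'b'
Reversed: nehkb

nehkb


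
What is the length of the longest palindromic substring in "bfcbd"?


Input: "bfcbd"
Checking substrings for palindromes:
  No multi-char palindromic substrings found
Longest palindromic substring: "b" with length 1

1


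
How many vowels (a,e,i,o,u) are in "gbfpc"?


Input: gbfpc
Checking each character:
  'g' at position 0: consonant
  'b' at position 1: consonant
  'f' at position 2: consonant
  'p' at position 3: consonant
  'c' at position 4: consonant
Total vowels: 0

0


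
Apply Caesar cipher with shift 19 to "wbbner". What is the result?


Caesar cipher: shift "wbbner" by 19
  'w' (pos 22) + 19 = pos 15 = 'p'
  'b' (pos 1) + 19 = pos 20 = 'u'
  'b' (pos 1) + 19 = pos 20 = 'u'
  'n' (pos 13) + 19 = pos 6 = 'g'
  'e' (pos 4) + 19 = pos 23 = 'x'
  'r' (pos 17) + 19 = pos 10 = 'k'
Result: puugxk

puugxk


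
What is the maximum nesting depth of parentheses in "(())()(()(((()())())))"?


Input: "(())()(()(((()())())))"
Tracking depth:
  Position 0 '(': depth becomes 1
  Position 1 '(': depth becomes 2
  Position 2 ')': depth becomes 1
  Position 3 ')': depth becomes 0
  Position 4 '(': depth becomes 1
  Position 5 ')': depth becomes 0
  Position 6 '(': depth becomes 1
  Position 7 '(': depth becomes 2
  Position 8 ')': depth becomes 1
  Position 9 '(': depth becomes 2
  Position 10 '(': depth becomes 3
  Position 11 '(': depth becomes 4
  Position 12 '(': depth becomes 5
  Position 13 ')': depth becomes 4
  Position 14 '(': depth becomes 5
  Position 15 ')': depth becomes 4
  Position 16 ')': depth becomes 3
  Position 17 '(': depth becomes 4
  Position 18 ')': depth becomes 3
  Position 19 ')': depth becomes 2
  Position 20 ')': depth becomes 1
  Position 21 ')': depth becomes 0
Maximum depth reached: 5

5


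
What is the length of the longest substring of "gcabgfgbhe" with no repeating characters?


Input: "gcabgfgbhe"
Sliding window (track last position of each char):
  Position 0 ('g'): window [0,0] length 1 -- new best
  Position 1 ('c'): window [0,1] length 2 -- new best
  Position 2 ('a'): window [0,2] length 3 -- new best
  Position 3 ('b'): window [0,3] length 4 -- new best
  Position 4 ('g'): repeat (last at 0), move window start to 1
  Position 4 ('g'): window [1,4] length 4
  Position 5 ('f'): window [1,5] length 5 -- new best
  Position 6 ('g'): repeat (last at 4), move window start to 5
  Position 6 ('g'): window [5,6] length 2
  Position 7 ('b'): window [5,7] length 3
  Position 8 ('h'): window [5,8] length 4
  Position 9 ('e'): window [5,9] length 5
Longest substring with no repeats: "cabgf" with length 5

5


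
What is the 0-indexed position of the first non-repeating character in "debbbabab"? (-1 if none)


Input: debbbabab
Character frequencies:
  'a': 2
  'b': 5
  'd': 1
  'e': 1
Scanning left to right for freq == 1:
  Position 0 ('d'): unique! => answer = 0

0


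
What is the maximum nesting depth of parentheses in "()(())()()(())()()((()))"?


Input: "()(())()()(())()()((()))"
Tracking depth:
  Position 0 '(': depth becomes 1
  Position 1 ')': depth becomes 0
  Position 2 '(': depth becomes 1
  Position 3 '(': depth becomes 2
  Position 4 ')': depth becomes 1
  Position 5 ')': depth becomes 0
  Position 6 '(': depth becomes 1
  Position 7 ')': depth becomes 0
  Position 8 '(': depth becomes 1
  Position 9 ')': depth becomes 0
  Position 10 '(': depth becomes 1
  Position 11 '(': depth becomes 2
  Position 12 ')': depth becomes 1
  Position 13 ')': depth becomes 0
  Position 14 '(': depth becomes 1
  Position 15 ')': depth becomes 0
  Position 16 '(': depth becomes 1
  Position 17 ')': depth becomes 0
  Position 18 '(': depth becomes 1
  Position 19 '(': depth becomes 2
  Position 20 '(': depth becomes 3
  Position 21 ')': depth becomes 2
  Position 22 ')': depth becomes 1
  Position 23 ')': depth becomes 0
Maximum depth reached: 3

3


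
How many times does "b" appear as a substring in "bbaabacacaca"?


Searching for "b" in "bbaabacacaca"
Scanning each position:
  Position 0: "b" => MATCH
  Position 1: "b" => MATCH
  Position 2: "a" => no
  Position 3: "a" => no
  Position 4: "b" => MATCH
  Position 5: "a" => no
  Position 6: "c" => no
  Position 7: "a" => no
  Position 8: "c" => no
  Position 9: "a" => no
  Position 10: "c" => no
  Position 11: "a" => no
Total occurrences: 3

3


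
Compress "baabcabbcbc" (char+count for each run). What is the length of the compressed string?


Input: baabcabbcbc
Runs:
  'b' x 1 => "b1"
  'a' x 2 => "a2"
  'b' x 1 => "b1"
  'c' x 1 => "c1"
  'a' x 1 => "a1"
  'b' x 2 => "b2"
  'c' x 1 => "c1"
  'b' x 1 => "b1"
  'c' x 1 => "c1"
Compressed: "b1a2b1c1a1b2c1b1c1"
Compressed length: 18

18


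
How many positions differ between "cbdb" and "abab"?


Comparing "cbdb" and "abab" position by position:
  Position 0: 'c' vs 'a' => DIFFER
  Position 1: 'b' vs 'b' => same
  Position 2: 'd' vs 'a' => DIFFER
  Position 3: 'b' vs 'b' => same
Positions that differ: 2

2


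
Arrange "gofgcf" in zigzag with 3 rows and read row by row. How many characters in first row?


Zigzag "gofgcf" into 3 rows:
Placing characters:
  'g' => row 0
  'o' => row 1
  'f' => row 2
  'g' => row 1
  'c' => row 0
  'f' => row 1
Rows:
  Row 0: "gc"
  Row 1: "ogf"
  Row 2: "f"
First row length: 2

2


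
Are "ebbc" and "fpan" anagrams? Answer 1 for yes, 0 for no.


Strings: "ebbc", "fpan"
Sorted first:  bbce
Sorted second: afnp
Differ at position 0: 'b' vs 'a' => not anagrams

0


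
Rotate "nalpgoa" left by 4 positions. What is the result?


Input: "nalpgoa", rotate left by 4
First 4 characters: "nalp"
Remaining characters: "goa"
Concatenate remaining + first: "goa" + "nalp" = "goanalp"

goanalp


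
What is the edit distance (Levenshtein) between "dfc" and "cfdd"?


Computing edit distance: "dfc" -> "cfdd"
DP table:
           c    f    d    d
      0    1    2    3    4
  d   1    1    2    2    3
  f   2    2    1    2    3
  c   3    2    2    2    3
Edit distance = dp[3][4] = 3

3


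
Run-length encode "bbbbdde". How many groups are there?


Input: bbbbdde
Scanning for consecutive runs:
  Group 1: 'b' x 4 (positions 0-3)
  Group 2: 'd' x 2 (positions 4-5)
  Group 3: 'e' x 1 (positions 6-6)
Total groups: 3

3


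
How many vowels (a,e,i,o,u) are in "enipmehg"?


Input: enipmehg
Checking each character:
  'e' at position 0: vowel (running total: 1)
  'n' at position 1: consonant
  'i' at position 2: vowel (running total: 2)
  'p' at position 3: consonant
  'm' at position 4: consonant
  'e' at position 5: vowel (running total: 3)
  'h' at position 6: consonant
  'g' at position 7: consonant
Total vowels: 3

3


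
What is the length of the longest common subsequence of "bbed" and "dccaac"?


LCS of "bbed" and "dccaac"
DP table:
           d    c    c    a    a    c
      0    0    0    0    0    0    0
  b   0    0    0    0    0    0    0
  b   0    0    0    0    0    0    0
  e   0    0    0    0    0    0    0
  d   0    1    1    1    1    1    1
LCS length = dp[4][6] = 1

1


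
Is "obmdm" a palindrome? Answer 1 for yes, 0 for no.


Input: obmdm
Reversed: mdmbo
  Compare pos 0 ('o') with pos 4 ('m'): MISMATCH
  Compare pos 1 ('b') with pos 3 ('d'): MISMATCH
Result: not a palindrome

0


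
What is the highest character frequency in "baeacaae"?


Input: baeacaae
Character counts:
  'a': 4
  'b': 1
  'c': 1
  'e': 2
Maximum frequency: 4

4


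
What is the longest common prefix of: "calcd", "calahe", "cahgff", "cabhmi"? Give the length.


Words: calcd, calahe, cahgff, cabhmi
  Position 0: all 'c' => match
  Position 1: all 'a' => match
  Position 2: ('l', 'l', 'h', 'b') => mismatch, stop
LCP = "ca" (length 2)

2


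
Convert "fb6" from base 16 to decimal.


Input: "fb6" in base 16
Positional expansion:
  Digit 'f' (value 15) x 16^2 = 3840
  Digit 'b' (value 11) x 16^1 = 176
  Digit '6' (value 6) x 16^0 = 6
Sum = 4022

4022


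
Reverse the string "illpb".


Input: illpb
Reading characters right to left:
  Position 4: 'b'
  Position 3: 'p'
  Position 2: 'l'
  Position 1: 'l'
  Position 0: 'i'
Reversed: bplli

bplli


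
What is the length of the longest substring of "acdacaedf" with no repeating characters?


Input: "acdacaedf"
Sliding window (track last position of each char):
  Position 0 ('a'): window [0,0] length 1 -- new best
  Position 1 ('c'): window [0,1] length 2 -- new best
  Position 2 ('d'): window [0,2] length 3 -- new best
  Position 3 ('a'): repeat (last at 0), move window start to 1
  Position 3 ('a'): window [1,3] length 3
  Position 4 ('c'): repeat (last at 1), move window start to 2
  Position 4 ('c'): window [2,4] length 3
  Position 5 ('a'): repeat (last at 3), move window start to 4
  Position 5 ('a'): window [4,5] length 2
  Position 6 ('e'): window [4,6] length 3
  Position 7 ('d'): window [4,7] length 4 -- new best
  Position 8 ('f'): window [4,8] length 5 -- new best
Longest substring with no repeats: "caedf" with length 5

5


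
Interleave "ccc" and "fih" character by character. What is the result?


Interleaving "ccc" and "fih":
  Position 0: 'c' from first, 'f' from second => "cf"
  Position 1: 'c' from first, 'i' from second => "ci"
  Position 2: 'c' from first, 'h' from second => "ch"
Result: cfcich

cfcich


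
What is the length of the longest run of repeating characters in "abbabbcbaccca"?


Input: "abbabbcbaccca"
Scanning for longest run:
  Position 1 ('b'): new char, reset run to 1
  Position 2 ('b'): continues run of 'b', length=2
  Position 3 ('a'): new char, reset run to 1
  Position 4 ('b'): new char, reset run to 1
  Position 5 ('b'): continues run of 'b', length=2
  Position 6 ('c'): new char, reset run to 1
  Position 7 ('b'): new char, reset run to 1
  Position 8 ('a'): new char, reset run to 1
  Position 9 ('c'): new char, reset run to 1
  Position 10 ('c'): continues run of 'c', length=2
  Position 11 ('c'): continues run of 'c', length=3
  Position 12 ('a'): new char, reset run to 1
Longest run: 'c' with length 3

3


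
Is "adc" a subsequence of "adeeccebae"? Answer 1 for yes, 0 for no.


Check if "adc" is a subsequence of "adeeccebae"
Greedy scan:
  Position 0 ('a'): matches sub[0] = 'a'
  Position 1 ('d'): matches sub[1] = 'd'
  Position 2 ('e'): no match needed
  Position 3 ('e'): no match needed
  Position 4 ('c'): matches sub[2] = 'c'
  Position 5 ('c'): no match needed
  Position 6 ('e'): no match needed
  Position 7 ('b'): no match needed
  Position 8 ('a'): no match needed
  Position 9 ('e'): no match needed
All 3 characters matched => is a subsequence

1


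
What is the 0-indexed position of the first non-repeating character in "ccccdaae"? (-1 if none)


Input: ccccdaae
Character frequencies:
  'a': 2
  'c': 4
  'd': 1
  'e': 1
Scanning left to right for freq == 1:
  Position 0 ('c'): freq=4, skip
  Position 1 ('c'): freq=4, skip
  Position 2 ('c'): freq=4, skip
  Position 3 ('c'): freq=4, skip
  Position 4 ('d'): unique! => answer = 4

4


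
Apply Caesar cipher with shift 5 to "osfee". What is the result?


Caesar cipher: shift "osfee" by 5
  'o' (pos 14) + 5 = pos 19 = 't'
  's' (pos 18) + 5 = pos 23 = 'x'
  'f' (pos 5) + 5 = pos 10 = 'k'
  'e' (pos 4) + 5 = pos 9 = 'j'
  'e' (pos 4) + 5 = pos 9 = 'j'
Result: txkjj

txkjj


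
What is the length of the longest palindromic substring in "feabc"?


Input: "feabc"
Checking substrings for palindromes:
  No multi-char palindromic substrings found
Longest palindromic substring: "f" with length 1

1


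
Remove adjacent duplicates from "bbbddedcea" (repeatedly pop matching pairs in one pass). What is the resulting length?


Input: bbbddedcea
Stack-based adjacent duplicate removal:
  Read 'b': push. Stack: b
  Read 'b': matches stack top 'b' => pop. Stack: (empty)
  Read 'b': push. Stack: b
  Read 'd': push. Stack: bd
  Read 'd': matches stack top 'd' => pop. Stack: b
  Read 'e': push. Stack: be
  Read 'd': push. Stack: bed
  Read 'c': push. Stack: bedc
  Read 'e': push. Stack: bedce
  Read 'a': push. Stack: bedcea
Final stack: "bedcea" (length 6)

6


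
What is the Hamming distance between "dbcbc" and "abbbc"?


Comparing "dbcbc" and "abbbc" position by position:
  Position 0: 'd' vs 'a' => differ
  Position 1: 'b' vs 'b' => same
  Position 2: 'c' vs 'b' => differ
  Position 3: 'b' vs 'b' => same
  Position 4: 'c' vs 'c' => same
Total differences (Hamming distance): 2

2
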